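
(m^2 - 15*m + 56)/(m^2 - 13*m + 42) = (m - 8)/(m - 6)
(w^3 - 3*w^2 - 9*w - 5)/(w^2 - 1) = (w^2 - 4*w - 5)/(w - 1)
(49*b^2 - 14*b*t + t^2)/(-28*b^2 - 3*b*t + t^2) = (-7*b + t)/(4*b + t)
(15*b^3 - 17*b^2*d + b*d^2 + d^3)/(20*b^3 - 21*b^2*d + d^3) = (3*b - d)/(4*b - d)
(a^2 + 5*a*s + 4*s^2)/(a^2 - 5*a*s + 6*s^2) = (a^2 + 5*a*s + 4*s^2)/(a^2 - 5*a*s + 6*s^2)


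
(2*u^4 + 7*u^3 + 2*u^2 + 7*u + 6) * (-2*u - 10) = -4*u^5 - 34*u^4 - 74*u^3 - 34*u^2 - 82*u - 60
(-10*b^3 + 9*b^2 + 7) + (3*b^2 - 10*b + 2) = -10*b^3 + 12*b^2 - 10*b + 9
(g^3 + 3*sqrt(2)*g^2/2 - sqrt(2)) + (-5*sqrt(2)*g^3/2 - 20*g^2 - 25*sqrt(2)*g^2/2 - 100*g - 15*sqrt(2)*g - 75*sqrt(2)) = -5*sqrt(2)*g^3/2 + g^3 - 20*g^2 - 11*sqrt(2)*g^2 - 100*g - 15*sqrt(2)*g - 76*sqrt(2)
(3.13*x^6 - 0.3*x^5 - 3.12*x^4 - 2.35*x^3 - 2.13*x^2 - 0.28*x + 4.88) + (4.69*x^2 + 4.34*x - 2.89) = 3.13*x^6 - 0.3*x^5 - 3.12*x^4 - 2.35*x^3 + 2.56*x^2 + 4.06*x + 1.99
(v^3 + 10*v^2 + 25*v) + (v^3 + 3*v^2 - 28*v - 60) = 2*v^3 + 13*v^2 - 3*v - 60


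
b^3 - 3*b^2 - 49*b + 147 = (b - 7)*(b - 3)*(b + 7)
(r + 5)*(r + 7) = r^2 + 12*r + 35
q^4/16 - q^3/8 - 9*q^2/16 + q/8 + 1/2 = (q/4 + 1/4)*(q/4 + 1/2)*(q - 4)*(q - 1)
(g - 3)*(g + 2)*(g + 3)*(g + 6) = g^4 + 8*g^3 + 3*g^2 - 72*g - 108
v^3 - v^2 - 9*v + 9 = (v - 3)*(v - 1)*(v + 3)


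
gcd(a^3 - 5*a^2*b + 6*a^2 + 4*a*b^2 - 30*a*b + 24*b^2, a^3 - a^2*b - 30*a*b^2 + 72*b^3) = a - 4*b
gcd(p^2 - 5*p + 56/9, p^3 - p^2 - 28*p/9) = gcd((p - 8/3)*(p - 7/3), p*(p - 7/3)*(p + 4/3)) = p - 7/3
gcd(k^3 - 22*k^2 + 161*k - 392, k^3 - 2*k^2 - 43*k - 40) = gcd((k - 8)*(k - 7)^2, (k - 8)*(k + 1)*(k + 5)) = k - 8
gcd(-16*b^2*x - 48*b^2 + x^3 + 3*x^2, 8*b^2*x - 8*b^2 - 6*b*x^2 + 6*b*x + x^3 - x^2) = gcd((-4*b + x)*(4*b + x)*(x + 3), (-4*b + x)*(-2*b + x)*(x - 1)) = -4*b + x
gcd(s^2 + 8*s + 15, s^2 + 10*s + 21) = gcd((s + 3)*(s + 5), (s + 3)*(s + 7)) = s + 3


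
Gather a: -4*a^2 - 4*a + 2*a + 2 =-4*a^2 - 2*a + 2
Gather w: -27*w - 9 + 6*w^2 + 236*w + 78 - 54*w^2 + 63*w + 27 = -48*w^2 + 272*w + 96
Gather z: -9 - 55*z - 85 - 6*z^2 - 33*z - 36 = -6*z^2 - 88*z - 130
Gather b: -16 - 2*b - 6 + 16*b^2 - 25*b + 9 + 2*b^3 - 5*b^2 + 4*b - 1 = 2*b^3 + 11*b^2 - 23*b - 14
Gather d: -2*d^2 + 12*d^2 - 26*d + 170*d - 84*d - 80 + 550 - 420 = 10*d^2 + 60*d + 50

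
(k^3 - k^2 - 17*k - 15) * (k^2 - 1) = k^5 - k^4 - 18*k^3 - 14*k^2 + 17*k + 15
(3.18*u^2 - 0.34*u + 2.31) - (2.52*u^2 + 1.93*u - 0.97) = 0.66*u^2 - 2.27*u + 3.28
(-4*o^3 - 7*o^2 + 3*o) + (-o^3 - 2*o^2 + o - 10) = -5*o^3 - 9*o^2 + 4*o - 10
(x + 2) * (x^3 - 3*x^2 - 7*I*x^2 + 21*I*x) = x^4 - x^3 - 7*I*x^3 - 6*x^2 + 7*I*x^2 + 42*I*x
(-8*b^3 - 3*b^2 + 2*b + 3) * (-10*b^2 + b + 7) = 80*b^5 + 22*b^4 - 79*b^3 - 49*b^2 + 17*b + 21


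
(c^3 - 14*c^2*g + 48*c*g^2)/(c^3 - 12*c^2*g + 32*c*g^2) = (c - 6*g)/(c - 4*g)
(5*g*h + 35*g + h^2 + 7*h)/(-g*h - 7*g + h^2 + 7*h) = (-5*g - h)/(g - h)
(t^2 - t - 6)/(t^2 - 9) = (t + 2)/(t + 3)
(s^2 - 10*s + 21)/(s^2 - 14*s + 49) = (s - 3)/(s - 7)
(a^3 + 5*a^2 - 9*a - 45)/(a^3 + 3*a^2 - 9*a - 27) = (a + 5)/(a + 3)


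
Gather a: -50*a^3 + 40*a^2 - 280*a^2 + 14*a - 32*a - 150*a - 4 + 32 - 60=-50*a^3 - 240*a^2 - 168*a - 32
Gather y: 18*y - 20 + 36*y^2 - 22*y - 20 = 36*y^2 - 4*y - 40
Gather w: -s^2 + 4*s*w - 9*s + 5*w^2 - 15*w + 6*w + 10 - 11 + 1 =-s^2 - 9*s + 5*w^2 + w*(4*s - 9)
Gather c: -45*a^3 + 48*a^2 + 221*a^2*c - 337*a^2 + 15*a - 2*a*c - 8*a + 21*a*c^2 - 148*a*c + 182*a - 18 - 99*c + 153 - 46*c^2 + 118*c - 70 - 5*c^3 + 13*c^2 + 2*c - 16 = -45*a^3 - 289*a^2 + 189*a - 5*c^3 + c^2*(21*a - 33) + c*(221*a^2 - 150*a + 21) + 49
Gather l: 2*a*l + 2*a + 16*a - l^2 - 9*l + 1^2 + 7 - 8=18*a - l^2 + l*(2*a - 9)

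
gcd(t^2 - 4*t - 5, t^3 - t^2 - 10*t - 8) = t + 1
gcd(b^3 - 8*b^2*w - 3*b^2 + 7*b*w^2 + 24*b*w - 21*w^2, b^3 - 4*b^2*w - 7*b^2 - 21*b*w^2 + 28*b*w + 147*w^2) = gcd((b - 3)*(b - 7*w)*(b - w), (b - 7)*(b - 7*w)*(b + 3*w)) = -b + 7*w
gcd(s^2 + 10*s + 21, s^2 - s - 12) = s + 3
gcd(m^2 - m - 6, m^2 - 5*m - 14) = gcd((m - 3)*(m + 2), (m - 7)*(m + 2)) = m + 2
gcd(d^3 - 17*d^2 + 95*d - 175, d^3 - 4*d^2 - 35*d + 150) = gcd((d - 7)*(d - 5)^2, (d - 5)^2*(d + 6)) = d^2 - 10*d + 25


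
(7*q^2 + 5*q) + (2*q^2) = 9*q^2 + 5*q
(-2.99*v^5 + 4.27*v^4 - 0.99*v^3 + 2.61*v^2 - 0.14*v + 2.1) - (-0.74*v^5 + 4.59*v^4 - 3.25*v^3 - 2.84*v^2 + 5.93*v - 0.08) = -2.25*v^5 - 0.32*v^4 + 2.26*v^3 + 5.45*v^2 - 6.07*v + 2.18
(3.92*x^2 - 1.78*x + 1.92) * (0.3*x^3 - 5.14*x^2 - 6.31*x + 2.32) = 1.176*x^5 - 20.6828*x^4 - 15.01*x^3 + 10.4574*x^2 - 16.2448*x + 4.4544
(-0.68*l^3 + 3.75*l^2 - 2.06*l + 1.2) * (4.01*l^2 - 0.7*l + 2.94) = -2.7268*l^5 + 15.5135*l^4 - 12.8848*l^3 + 17.279*l^2 - 6.8964*l + 3.528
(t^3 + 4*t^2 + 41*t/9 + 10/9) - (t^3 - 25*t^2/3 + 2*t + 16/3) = 37*t^2/3 + 23*t/9 - 38/9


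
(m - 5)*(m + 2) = m^2 - 3*m - 10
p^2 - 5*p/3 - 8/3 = (p - 8/3)*(p + 1)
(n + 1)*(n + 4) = n^2 + 5*n + 4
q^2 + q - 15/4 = (q - 3/2)*(q + 5/2)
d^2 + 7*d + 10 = (d + 2)*(d + 5)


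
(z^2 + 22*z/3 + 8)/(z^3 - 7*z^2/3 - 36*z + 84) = (3*z + 4)/(3*z^2 - 25*z + 42)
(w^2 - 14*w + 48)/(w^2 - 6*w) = (w - 8)/w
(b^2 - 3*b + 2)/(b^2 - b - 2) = (b - 1)/(b + 1)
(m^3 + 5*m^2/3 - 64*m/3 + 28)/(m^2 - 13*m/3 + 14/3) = m + 6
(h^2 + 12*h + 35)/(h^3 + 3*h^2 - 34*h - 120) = (h + 7)/(h^2 - 2*h - 24)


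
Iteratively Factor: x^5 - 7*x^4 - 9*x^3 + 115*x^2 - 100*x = (x)*(x^4 - 7*x^3 - 9*x^2 + 115*x - 100) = x*(x + 4)*(x^3 - 11*x^2 + 35*x - 25) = x*(x - 1)*(x + 4)*(x^2 - 10*x + 25) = x*(x - 5)*(x - 1)*(x + 4)*(x - 5)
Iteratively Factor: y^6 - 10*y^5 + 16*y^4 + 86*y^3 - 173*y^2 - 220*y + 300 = (y - 1)*(y^5 - 9*y^4 + 7*y^3 + 93*y^2 - 80*y - 300) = (y - 3)*(y - 1)*(y^4 - 6*y^3 - 11*y^2 + 60*y + 100) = (y - 3)*(y - 1)*(y + 2)*(y^3 - 8*y^2 + 5*y + 50) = (y - 5)*(y - 3)*(y - 1)*(y + 2)*(y^2 - 3*y - 10) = (y - 5)^2*(y - 3)*(y - 1)*(y + 2)*(y + 2)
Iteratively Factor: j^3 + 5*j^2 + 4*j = (j)*(j^2 + 5*j + 4) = j*(j + 1)*(j + 4)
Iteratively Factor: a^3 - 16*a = (a)*(a^2 - 16) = a*(a - 4)*(a + 4)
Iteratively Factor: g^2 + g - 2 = (g - 1)*(g + 2)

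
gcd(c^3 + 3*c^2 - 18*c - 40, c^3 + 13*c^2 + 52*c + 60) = c^2 + 7*c + 10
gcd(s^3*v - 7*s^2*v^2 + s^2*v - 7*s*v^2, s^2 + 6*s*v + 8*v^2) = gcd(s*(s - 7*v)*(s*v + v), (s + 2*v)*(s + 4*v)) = 1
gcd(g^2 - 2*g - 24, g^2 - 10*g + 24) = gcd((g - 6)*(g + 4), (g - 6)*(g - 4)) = g - 6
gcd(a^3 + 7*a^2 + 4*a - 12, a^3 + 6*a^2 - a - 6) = a^2 + 5*a - 6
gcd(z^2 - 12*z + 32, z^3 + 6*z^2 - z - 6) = 1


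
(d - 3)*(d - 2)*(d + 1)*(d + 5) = d^4 + d^3 - 19*d^2 + 11*d + 30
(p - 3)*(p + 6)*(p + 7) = p^3 + 10*p^2 + 3*p - 126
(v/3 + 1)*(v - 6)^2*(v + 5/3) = v^4/3 - 22*v^3/9 - 5*v^2 + 36*v + 60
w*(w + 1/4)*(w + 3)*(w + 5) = w^4 + 33*w^3/4 + 17*w^2 + 15*w/4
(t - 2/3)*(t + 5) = t^2 + 13*t/3 - 10/3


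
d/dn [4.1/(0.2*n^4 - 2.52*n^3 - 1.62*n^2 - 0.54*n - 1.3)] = (-3.28*n^3 + 30.996*n^2 + 13.284*n + 2.214)/(-0.2*n^4 + 2.52*n^3 + 1.62*n^2 + 0.54*n + 1.3)^2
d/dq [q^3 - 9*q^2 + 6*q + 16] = 3*q^2 - 18*q + 6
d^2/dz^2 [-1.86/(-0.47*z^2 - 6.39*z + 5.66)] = (-0.821748*z^2 - 11.172276*z + 1.86*(0.94*z + 6.39)*(1.88*z + 12.78) + 9.895944)/(0.47*z^2 + 6.39*z - 5.66)^3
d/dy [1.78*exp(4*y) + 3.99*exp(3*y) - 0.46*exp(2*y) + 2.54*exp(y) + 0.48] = (7.12*exp(3*y) + 11.97*exp(2*y) - 0.92*exp(y) + 2.54)*exp(y)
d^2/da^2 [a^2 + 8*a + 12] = 2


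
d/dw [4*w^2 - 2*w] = 8*w - 2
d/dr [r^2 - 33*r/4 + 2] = 2*r - 33/4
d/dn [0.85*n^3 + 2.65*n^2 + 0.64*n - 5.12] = 2.55*n^2 + 5.3*n + 0.64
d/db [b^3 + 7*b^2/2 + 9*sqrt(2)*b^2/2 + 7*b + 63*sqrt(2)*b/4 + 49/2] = 3*b^2 + 7*b + 9*sqrt(2)*b + 7 + 63*sqrt(2)/4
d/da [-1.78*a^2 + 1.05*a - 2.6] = 1.05 - 3.56*a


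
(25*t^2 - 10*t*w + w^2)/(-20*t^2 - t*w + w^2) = (-5*t + w)/(4*t + w)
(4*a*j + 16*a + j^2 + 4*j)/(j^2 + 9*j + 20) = (4*a + j)/(j + 5)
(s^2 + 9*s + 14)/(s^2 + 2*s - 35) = (s + 2)/(s - 5)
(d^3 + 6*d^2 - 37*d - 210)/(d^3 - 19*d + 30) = (d^2 + d - 42)/(d^2 - 5*d + 6)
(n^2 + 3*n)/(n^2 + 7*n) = (n + 3)/(n + 7)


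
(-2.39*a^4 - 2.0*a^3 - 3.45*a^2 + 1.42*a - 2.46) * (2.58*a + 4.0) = -6.1662*a^5 - 14.72*a^4 - 16.901*a^3 - 10.1364*a^2 - 0.6668*a - 9.84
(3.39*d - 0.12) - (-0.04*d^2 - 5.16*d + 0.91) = 0.04*d^2 + 8.55*d - 1.03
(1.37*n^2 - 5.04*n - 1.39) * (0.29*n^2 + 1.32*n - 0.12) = 0.3973*n^4 + 0.3468*n^3 - 7.2203*n^2 - 1.23*n + 0.1668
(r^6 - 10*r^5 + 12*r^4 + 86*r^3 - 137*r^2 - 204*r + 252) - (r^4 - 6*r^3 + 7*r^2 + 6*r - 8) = r^6 - 10*r^5 + 11*r^4 + 92*r^3 - 144*r^2 - 210*r + 260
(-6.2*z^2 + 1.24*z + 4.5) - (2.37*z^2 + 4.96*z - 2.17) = -8.57*z^2 - 3.72*z + 6.67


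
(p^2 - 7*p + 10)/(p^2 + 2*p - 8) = (p - 5)/(p + 4)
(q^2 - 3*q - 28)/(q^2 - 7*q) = (q + 4)/q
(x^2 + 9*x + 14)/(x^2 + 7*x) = (x + 2)/x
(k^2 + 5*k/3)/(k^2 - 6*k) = (k + 5/3)/(k - 6)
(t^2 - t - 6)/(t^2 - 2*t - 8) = (t - 3)/(t - 4)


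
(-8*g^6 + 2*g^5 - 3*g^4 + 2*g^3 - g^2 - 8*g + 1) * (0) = 0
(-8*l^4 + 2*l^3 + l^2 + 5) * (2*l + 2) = -16*l^5 - 12*l^4 + 6*l^3 + 2*l^2 + 10*l + 10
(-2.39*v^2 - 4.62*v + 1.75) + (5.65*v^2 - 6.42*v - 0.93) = 3.26*v^2 - 11.04*v + 0.82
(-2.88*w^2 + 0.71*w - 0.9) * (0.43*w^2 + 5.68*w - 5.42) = -1.2384*w^4 - 16.0531*w^3 + 19.2554*w^2 - 8.9602*w + 4.878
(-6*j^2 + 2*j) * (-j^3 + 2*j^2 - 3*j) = 6*j^5 - 14*j^4 + 22*j^3 - 6*j^2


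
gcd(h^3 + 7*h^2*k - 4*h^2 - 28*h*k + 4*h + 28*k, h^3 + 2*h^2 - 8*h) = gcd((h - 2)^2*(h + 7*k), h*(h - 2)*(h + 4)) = h - 2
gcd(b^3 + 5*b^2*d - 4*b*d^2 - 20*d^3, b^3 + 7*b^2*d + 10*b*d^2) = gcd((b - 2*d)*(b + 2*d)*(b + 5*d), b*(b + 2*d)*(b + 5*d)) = b^2 + 7*b*d + 10*d^2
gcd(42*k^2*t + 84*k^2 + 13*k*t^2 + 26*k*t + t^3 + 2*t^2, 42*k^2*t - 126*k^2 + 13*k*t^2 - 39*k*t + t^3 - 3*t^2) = 42*k^2 + 13*k*t + t^2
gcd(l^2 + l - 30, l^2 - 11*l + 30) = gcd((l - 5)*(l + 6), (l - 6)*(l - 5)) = l - 5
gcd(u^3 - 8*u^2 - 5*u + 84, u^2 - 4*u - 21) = u^2 - 4*u - 21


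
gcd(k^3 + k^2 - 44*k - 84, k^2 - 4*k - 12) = k + 2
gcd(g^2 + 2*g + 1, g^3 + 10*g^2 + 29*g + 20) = g + 1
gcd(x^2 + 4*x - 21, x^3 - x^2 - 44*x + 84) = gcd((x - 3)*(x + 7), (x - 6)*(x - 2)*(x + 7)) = x + 7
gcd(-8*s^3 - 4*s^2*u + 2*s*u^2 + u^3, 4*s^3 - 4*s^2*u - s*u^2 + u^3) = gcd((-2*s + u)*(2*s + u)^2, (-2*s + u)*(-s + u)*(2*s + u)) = 4*s^2 - u^2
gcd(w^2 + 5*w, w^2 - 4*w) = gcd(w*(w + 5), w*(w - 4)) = w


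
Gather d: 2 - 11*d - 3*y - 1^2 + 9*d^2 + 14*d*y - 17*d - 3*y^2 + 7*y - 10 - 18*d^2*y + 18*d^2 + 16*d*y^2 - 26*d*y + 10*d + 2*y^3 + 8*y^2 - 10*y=d^2*(27 - 18*y) + d*(16*y^2 - 12*y - 18) + 2*y^3 + 5*y^2 - 6*y - 9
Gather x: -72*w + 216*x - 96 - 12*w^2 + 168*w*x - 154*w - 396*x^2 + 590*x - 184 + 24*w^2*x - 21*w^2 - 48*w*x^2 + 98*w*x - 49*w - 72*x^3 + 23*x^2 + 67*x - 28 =-33*w^2 - 275*w - 72*x^3 + x^2*(-48*w - 373) + x*(24*w^2 + 266*w + 873) - 308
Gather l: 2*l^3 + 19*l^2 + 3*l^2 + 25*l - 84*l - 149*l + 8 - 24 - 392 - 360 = 2*l^3 + 22*l^2 - 208*l - 768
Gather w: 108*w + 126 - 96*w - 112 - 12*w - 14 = 0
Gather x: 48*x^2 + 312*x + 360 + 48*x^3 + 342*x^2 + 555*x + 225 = 48*x^3 + 390*x^2 + 867*x + 585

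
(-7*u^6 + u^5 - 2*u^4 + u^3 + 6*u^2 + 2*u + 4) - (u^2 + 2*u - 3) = -7*u^6 + u^5 - 2*u^4 + u^3 + 5*u^2 + 7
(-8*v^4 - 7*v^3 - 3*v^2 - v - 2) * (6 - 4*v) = 32*v^5 - 20*v^4 - 30*v^3 - 14*v^2 + 2*v - 12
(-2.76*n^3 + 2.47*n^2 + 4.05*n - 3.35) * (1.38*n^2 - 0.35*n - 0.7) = -3.8088*n^5 + 4.3746*n^4 + 6.6565*n^3 - 7.7695*n^2 - 1.6625*n + 2.345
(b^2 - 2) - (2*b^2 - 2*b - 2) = -b^2 + 2*b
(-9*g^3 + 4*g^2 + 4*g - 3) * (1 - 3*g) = 27*g^4 - 21*g^3 - 8*g^2 + 13*g - 3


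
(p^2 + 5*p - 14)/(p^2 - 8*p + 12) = (p + 7)/(p - 6)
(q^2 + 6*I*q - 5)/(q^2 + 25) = (q + I)/(q - 5*I)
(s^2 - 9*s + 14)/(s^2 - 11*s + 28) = (s - 2)/(s - 4)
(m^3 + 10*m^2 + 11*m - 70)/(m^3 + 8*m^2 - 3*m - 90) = (m^2 + 5*m - 14)/(m^2 + 3*m - 18)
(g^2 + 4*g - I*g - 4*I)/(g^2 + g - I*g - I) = (g + 4)/(g + 1)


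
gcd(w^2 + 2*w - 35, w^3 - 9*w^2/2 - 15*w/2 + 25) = w - 5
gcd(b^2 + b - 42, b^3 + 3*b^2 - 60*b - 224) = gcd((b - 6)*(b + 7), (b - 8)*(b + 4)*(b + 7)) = b + 7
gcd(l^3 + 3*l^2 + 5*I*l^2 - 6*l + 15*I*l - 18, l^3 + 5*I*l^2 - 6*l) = l^2 + 5*I*l - 6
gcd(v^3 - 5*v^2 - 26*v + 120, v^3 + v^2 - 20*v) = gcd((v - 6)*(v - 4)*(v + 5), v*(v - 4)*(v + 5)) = v^2 + v - 20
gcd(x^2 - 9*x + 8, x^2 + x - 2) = x - 1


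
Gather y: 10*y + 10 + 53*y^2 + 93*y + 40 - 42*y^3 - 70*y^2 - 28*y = -42*y^3 - 17*y^2 + 75*y + 50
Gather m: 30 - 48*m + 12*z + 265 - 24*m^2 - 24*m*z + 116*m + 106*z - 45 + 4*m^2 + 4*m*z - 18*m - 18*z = -20*m^2 + m*(50 - 20*z) + 100*z + 250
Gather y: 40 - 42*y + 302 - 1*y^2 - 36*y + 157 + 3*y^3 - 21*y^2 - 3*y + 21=3*y^3 - 22*y^2 - 81*y + 520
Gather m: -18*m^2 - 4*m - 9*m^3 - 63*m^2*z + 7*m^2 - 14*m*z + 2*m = -9*m^3 + m^2*(-63*z - 11) + m*(-14*z - 2)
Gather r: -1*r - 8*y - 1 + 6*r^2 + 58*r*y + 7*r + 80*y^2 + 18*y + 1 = 6*r^2 + r*(58*y + 6) + 80*y^2 + 10*y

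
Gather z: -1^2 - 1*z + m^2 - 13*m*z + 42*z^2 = m^2 + 42*z^2 + z*(-13*m - 1) - 1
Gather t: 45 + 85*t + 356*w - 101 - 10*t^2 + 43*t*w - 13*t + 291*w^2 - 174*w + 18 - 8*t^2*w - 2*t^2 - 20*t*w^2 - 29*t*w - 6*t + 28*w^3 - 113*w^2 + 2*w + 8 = t^2*(-8*w - 12) + t*(-20*w^2 + 14*w + 66) + 28*w^3 + 178*w^2 + 184*w - 30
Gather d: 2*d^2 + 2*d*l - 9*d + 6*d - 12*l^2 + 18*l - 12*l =2*d^2 + d*(2*l - 3) - 12*l^2 + 6*l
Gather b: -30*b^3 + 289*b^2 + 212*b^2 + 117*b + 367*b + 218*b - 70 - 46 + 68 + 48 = -30*b^3 + 501*b^2 + 702*b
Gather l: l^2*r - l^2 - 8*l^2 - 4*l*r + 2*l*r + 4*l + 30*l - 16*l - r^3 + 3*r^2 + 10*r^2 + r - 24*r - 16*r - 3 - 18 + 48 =l^2*(r - 9) + l*(18 - 2*r) - r^3 + 13*r^2 - 39*r + 27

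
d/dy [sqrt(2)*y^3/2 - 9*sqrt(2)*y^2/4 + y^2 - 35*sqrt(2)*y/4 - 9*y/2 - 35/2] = 3*sqrt(2)*y^2/2 - 9*sqrt(2)*y/2 + 2*y - 35*sqrt(2)/4 - 9/2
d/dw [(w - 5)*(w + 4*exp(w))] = w + (w - 5)*(4*exp(w) + 1) + 4*exp(w)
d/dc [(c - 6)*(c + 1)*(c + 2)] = 3*c^2 - 6*c - 16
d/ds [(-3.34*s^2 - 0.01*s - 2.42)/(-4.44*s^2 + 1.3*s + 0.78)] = (-4.3864*s^2 - 26.7*s + 3.1382)/(19.7136*s^4 - 11.544*s^3 - 5.2364*s^2 + 2.028*s + 0.6084)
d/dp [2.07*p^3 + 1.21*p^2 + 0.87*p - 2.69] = 6.21*p^2 + 2.42*p + 0.87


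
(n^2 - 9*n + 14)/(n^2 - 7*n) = (n - 2)/n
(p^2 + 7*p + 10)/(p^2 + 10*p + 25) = (p + 2)/(p + 5)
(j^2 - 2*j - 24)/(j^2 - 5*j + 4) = (j^2 - 2*j - 24)/(j^2 - 5*j + 4)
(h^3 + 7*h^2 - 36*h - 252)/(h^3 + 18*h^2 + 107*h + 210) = (h - 6)/(h + 5)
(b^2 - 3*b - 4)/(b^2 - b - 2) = (b - 4)/(b - 2)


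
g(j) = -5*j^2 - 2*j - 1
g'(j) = -10*j - 2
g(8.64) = -391.53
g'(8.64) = -88.40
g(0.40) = -2.60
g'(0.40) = -6.00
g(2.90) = -48.85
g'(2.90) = -31.00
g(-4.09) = -76.46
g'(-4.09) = 38.90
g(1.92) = -23.27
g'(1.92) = -21.20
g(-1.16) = -5.41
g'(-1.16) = 9.60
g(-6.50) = -199.25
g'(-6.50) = 63.00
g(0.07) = -1.16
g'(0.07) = -2.70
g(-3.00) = -40.00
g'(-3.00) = 28.00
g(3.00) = -52.00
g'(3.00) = -32.00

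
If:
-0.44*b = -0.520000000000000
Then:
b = 1.18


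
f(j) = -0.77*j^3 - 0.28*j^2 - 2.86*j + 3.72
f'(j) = -2.31*j^2 - 0.56*j - 2.86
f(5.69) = -163.47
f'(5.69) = -80.84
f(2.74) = -22.06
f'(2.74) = -21.74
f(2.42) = -15.75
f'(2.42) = -17.74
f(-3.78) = 52.12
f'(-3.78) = -33.75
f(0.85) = 0.61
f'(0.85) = -5.00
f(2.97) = -27.42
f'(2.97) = -24.90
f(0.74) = 1.14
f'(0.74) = -4.54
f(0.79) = 0.91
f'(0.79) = -4.74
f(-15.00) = 2582.37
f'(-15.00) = -514.21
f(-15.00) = 2582.37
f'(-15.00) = -514.21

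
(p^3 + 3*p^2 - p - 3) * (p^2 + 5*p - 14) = p^5 + 8*p^4 - 50*p^2 - p + 42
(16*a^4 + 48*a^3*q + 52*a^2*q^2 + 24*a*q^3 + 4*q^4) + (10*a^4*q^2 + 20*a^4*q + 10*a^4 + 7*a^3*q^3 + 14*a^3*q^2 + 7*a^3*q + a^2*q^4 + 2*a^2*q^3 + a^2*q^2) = 10*a^4*q^2 + 20*a^4*q + 26*a^4 + 7*a^3*q^3 + 14*a^3*q^2 + 55*a^3*q + a^2*q^4 + 2*a^2*q^3 + 53*a^2*q^2 + 24*a*q^3 + 4*q^4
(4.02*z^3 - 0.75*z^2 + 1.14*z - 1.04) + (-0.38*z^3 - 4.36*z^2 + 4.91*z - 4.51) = 3.64*z^3 - 5.11*z^2 + 6.05*z - 5.55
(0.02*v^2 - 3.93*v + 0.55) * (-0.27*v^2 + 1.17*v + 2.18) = -0.0054*v^4 + 1.0845*v^3 - 4.703*v^2 - 7.9239*v + 1.199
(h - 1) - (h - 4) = 3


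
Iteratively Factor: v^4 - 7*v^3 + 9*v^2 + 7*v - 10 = (v + 1)*(v^3 - 8*v^2 + 17*v - 10) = (v - 5)*(v + 1)*(v^2 - 3*v + 2) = (v - 5)*(v - 1)*(v + 1)*(v - 2)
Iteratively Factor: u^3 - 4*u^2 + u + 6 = (u - 2)*(u^2 - 2*u - 3) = (u - 2)*(u + 1)*(u - 3)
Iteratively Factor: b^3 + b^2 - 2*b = (b + 2)*(b^2 - b) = b*(b + 2)*(b - 1)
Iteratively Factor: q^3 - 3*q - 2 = (q + 1)*(q^2 - q - 2) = (q - 2)*(q + 1)*(q + 1)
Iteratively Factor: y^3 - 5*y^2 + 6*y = (y)*(y^2 - 5*y + 6) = y*(y - 3)*(y - 2)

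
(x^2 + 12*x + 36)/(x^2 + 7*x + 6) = (x + 6)/(x + 1)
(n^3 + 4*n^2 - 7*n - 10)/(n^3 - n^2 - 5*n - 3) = (n^2 + 3*n - 10)/(n^2 - 2*n - 3)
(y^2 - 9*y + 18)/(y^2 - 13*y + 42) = (y - 3)/(y - 7)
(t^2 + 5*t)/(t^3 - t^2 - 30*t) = 1/(t - 6)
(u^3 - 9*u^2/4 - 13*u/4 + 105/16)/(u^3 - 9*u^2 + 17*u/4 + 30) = (8*u^2 + 2*u - 21)/(4*(2*u^2 - 13*u - 24))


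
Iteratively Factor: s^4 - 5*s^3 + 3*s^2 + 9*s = (s - 3)*(s^3 - 2*s^2 - 3*s) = (s - 3)*(s + 1)*(s^2 - 3*s) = s*(s - 3)*(s + 1)*(s - 3)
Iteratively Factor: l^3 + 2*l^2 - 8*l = (l + 4)*(l^2 - 2*l) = l*(l + 4)*(l - 2)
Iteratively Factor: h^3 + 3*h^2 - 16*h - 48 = (h - 4)*(h^2 + 7*h + 12) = (h - 4)*(h + 3)*(h + 4)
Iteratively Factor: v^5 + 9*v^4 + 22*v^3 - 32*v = (v + 4)*(v^4 + 5*v^3 + 2*v^2 - 8*v) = (v + 4)^2*(v^3 + v^2 - 2*v) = (v - 1)*(v + 4)^2*(v^2 + 2*v) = v*(v - 1)*(v + 4)^2*(v + 2)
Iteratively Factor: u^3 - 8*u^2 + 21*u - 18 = (u - 2)*(u^2 - 6*u + 9) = (u - 3)*(u - 2)*(u - 3)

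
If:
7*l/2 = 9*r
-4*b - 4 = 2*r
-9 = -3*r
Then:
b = -5/2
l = 54/7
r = 3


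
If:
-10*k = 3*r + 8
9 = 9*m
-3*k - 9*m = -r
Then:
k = -35/19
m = 1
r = 66/19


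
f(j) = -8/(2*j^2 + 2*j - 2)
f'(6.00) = 0.03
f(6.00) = -0.10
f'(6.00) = 0.03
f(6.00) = -0.10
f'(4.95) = 0.05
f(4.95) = -0.14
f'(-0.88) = -2.49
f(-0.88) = 3.62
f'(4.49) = 0.07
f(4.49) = -0.17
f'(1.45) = 2.39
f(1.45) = -1.57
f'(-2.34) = -3.23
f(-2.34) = -1.87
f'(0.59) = 2275.81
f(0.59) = 64.62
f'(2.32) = 0.50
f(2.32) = -0.60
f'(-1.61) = -27714.49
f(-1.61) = 223.46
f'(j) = -8*(-4*j - 2)/(2*j^2 + 2*j - 2)^2 = 4*(2*j + 1)/(j^2 + j - 1)^2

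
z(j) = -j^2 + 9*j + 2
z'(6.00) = -3.00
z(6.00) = 20.00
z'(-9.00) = 27.00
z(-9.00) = -160.00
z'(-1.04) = 11.08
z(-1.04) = -8.44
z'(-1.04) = 11.08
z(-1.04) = -8.44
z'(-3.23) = 15.46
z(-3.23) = -37.50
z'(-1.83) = 12.66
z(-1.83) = -17.82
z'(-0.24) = 9.48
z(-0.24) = -0.22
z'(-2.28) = 13.56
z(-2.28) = -23.72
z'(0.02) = 8.96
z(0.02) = 2.18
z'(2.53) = 3.94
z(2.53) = 18.37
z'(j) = 9 - 2*j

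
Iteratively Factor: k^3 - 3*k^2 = (k - 3)*(k^2) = k*(k - 3)*(k)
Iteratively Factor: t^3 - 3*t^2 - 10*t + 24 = (t - 4)*(t^2 + t - 6) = (t - 4)*(t - 2)*(t + 3)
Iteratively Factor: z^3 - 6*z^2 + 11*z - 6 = (z - 1)*(z^2 - 5*z + 6) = (z - 3)*(z - 1)*(z - 2)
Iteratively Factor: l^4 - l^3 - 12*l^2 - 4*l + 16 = (l + 2)*(l^3 - 3*l^2 - 6*l + 8) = (l - 4)*(l + 2)*(l^2 + l - 2) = (l - 4)*(l + 2)^2*(l - 1)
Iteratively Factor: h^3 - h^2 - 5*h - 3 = (h + 1)*(h^2 - 2*h - 3) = (h + 1)^2*(h - 3)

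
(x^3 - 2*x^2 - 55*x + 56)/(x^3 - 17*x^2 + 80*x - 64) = (x + 7)/(x - 8)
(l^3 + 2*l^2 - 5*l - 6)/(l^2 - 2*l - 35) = (-l^3 - 2*l^2 + 5*l + 6)/(-l^2 + 2*l + 35)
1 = 1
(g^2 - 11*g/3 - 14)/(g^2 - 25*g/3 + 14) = (3*g + 7)/(3*g - 7)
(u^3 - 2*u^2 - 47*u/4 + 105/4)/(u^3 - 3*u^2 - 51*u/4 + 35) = (u - 3)/(u - 4)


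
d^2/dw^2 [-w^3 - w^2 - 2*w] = -6*w - 2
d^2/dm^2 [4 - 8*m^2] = -16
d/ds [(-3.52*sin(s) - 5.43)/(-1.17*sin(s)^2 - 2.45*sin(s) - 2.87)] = (-12.7062*sin(s) + 2.0592*cos(2*s) - 5.2603)*cos(s)/(1.17*sin(s)^2 + 2.45*sin(s) + 2.87)^2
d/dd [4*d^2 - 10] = 8*d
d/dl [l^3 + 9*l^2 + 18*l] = 3*l^2 + 18*l + 18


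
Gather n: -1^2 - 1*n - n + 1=-2*n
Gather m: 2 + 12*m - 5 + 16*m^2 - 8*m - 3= 16*m^2 + 4*m - 6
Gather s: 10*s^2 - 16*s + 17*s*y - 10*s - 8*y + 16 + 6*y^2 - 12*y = 10*s^2 + s*(17*y - 26) + 6*y^2 - 20*y + 16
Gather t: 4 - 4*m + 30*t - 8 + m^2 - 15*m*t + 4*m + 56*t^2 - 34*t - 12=m^2 + 56*t^2 + t*(-15*m - 4) - 16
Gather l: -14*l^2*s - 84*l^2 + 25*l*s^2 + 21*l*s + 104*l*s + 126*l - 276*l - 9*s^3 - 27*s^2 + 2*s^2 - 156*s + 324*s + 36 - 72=l^2*(-14*s - 84) + l*(25*s^2 + 125*s - 150) - 9*s^3 - 25*s^2 + 168*s - 36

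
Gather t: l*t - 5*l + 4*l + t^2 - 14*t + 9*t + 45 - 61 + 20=-l + t^2 + t*(l - 5) + 4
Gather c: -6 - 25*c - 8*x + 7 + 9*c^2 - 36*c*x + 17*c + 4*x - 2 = 9*c^2 + c*(-36*x - 8) - 4*x - 1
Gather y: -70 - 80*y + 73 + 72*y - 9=-8*y - 6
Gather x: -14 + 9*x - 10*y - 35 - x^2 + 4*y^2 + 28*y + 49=-x^2 + 9*x + 4*y^2 + 18*y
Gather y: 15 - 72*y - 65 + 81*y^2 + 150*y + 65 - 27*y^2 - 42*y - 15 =54*y^2 + 36*y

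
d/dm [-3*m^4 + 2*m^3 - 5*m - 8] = -12*m^3 + 6*m^2 - 5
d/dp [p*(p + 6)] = 2*p + 6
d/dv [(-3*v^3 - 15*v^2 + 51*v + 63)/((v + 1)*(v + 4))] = 3*(-v^2 - 8*v - 37)/(v^2 + 8*v + 16)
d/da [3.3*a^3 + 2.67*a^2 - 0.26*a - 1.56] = 9.9*a^2 + 5.34*a - 0.26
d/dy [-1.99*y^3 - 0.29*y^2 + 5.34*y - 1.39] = -5.97*y^2 - 0.58*y + 5.34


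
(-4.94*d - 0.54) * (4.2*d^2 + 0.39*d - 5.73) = -20.748*d^3 - 4.1946*d^2 + 28.0956*d + 3.0942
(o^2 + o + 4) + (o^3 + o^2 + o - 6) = o^3 + 2*o^2 + 2*o - 2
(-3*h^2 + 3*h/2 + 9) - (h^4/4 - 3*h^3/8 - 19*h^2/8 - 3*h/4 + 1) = -h^4/4 + 3*h^3/8 - 5*h^2/8 + 9*h/4 + 8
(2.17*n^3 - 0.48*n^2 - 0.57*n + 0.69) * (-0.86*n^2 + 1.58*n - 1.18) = -1.8662*n^5 + 3.8414*n^4 - 2.8288*n^3 - 0.9276*n^2 + 1.7628*n - 0.8142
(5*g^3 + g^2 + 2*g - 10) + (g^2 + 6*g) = 5*g^3 + 2*g^2 + 8*g - 10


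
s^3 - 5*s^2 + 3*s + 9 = (s - 3)^2*(s + 1)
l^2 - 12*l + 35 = (l - 7)*(l - 5)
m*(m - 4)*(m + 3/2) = m^3 - 5*m^2/2 - 6*m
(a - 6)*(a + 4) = a^2 - 2*a - 24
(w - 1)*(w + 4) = w^2 + 3*w - 4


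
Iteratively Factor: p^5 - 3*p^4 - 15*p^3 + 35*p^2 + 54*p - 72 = (p - 4)*(p^4 + p^3 - 11*p^2 - 9*p + 18) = (p - 4)*(p + 3)*(p^3 - 2*p^2 - 5*p + 6) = (p - 4)*(p - 1)*(p + 3)*(p^2 - p - 6) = (p - 4)*(p - 1)*(p + 2)*(p + 3)*(p - 3)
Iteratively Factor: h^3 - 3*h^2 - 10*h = (h)*(h^2 - 3*h - 10) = h*(h + 2)*(h - 5)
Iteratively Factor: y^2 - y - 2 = (y - 2)*(y + 1)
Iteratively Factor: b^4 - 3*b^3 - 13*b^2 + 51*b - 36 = (b + 4)*(b^3 - 7*b^2 + 15*b - 9) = (b - 3)*(b + 4)*(b^2 - 4*b + 3) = (b - 3)*(b - 1)*(b + 4)*(b - 3)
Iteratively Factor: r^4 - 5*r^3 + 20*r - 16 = (r + 2)*(r^3 - 7*r^2 + 14*r - 8) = (r - 4)*(r + 2)*(r^2 - 3*r + 2) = (r - 4)*(r - 1)*(r + 2)*(r - 2)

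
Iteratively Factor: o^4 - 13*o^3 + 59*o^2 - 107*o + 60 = (o - 5)*(o^3 - 8*o^2 + 19*o - 12) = (o - 5)*(o - 3)*(o^2 - 5*o + 4) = (o - 5)*(o - 4)*(o - 3)*(o - 1)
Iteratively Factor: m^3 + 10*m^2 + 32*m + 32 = (m + 4)*(m^2 + 6*m + 8) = (m + 4)^2*(m + 2)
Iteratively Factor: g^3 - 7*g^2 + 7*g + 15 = (g + 1)*(g^2 - 8*g + 15) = (g - 3)*(g + 1)*(g - 5)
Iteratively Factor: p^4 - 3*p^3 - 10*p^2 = (p)*(p^3 - 3*p^2 - 10*p) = p^2*(p^2 - 3*p - 10) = p^2*(p + 2)*(p - 5)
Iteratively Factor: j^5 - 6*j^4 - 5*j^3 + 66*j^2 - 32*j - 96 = (j + 3)*(j^4 - 9*j^3 + 22*j^2 - 32) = (j - 4)*(j + 3)*(j^3 - 5*j^2 + 2*j + 8) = (j - 4)*(j - 2)*(j + 3)*(j^2 - 3*j - 4) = (j - 4)*(j - 2)*(j + 1)*(j + 3)*(j - 4)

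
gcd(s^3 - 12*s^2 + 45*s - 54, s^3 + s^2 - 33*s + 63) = s^2 - 6*s + 9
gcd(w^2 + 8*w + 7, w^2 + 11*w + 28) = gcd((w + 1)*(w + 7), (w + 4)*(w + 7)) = w + 7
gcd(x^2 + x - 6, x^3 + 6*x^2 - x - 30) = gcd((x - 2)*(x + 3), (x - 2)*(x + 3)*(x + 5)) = x^2 + x - 6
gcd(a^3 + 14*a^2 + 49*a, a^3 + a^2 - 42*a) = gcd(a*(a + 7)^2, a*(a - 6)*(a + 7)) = a^2 + 7*a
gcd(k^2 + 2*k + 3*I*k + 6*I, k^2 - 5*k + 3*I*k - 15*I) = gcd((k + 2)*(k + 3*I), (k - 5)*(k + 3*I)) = k + 3*I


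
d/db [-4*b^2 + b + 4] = 1 - 8*b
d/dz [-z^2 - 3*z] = -2*z - 3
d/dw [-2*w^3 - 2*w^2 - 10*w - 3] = -6*w^2 - 4*w - 10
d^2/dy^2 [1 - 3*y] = 0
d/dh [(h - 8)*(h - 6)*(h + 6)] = 3*h^2 - 16*h - 36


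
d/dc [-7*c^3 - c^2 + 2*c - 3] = -21*c^2 - 2*c + 2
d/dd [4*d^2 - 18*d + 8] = 8*d - 18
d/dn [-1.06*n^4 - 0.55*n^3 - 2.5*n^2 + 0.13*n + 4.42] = -4.24*n^3 - 1.65*n^2 - 5.0*n + 0.13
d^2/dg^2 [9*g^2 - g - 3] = 18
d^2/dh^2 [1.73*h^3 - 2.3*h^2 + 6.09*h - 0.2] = 10.38*h - 4.6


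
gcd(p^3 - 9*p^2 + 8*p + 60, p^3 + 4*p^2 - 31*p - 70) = p^2 - 3*p - 10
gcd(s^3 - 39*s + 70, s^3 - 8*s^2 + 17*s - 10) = s^2 - 7*s + 10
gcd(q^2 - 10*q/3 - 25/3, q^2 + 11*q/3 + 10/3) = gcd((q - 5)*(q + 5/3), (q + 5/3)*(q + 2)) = q + 5/3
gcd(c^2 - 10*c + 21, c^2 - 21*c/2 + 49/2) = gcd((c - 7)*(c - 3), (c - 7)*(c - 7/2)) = c - 7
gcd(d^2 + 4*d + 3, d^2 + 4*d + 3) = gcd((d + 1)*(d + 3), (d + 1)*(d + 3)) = d^2 + 4*d + 3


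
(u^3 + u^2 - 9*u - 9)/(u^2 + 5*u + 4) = (u^2 - 9)/(u + 4)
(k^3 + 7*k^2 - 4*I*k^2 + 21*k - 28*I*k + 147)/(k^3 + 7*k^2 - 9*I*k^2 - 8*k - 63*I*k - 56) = (k^2 - 4*I*k + 21)/(k^2 - 9*I*k - 8)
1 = 1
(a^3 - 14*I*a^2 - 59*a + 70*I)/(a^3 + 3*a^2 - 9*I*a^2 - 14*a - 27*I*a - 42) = (a - 5*I)/(a + 3)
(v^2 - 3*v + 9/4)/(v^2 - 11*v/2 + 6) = (v - 3/2)/(v - 4)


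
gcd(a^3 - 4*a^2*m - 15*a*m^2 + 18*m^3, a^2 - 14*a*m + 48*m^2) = a - 6*m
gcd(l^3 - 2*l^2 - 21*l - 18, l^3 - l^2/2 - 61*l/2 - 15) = l - 6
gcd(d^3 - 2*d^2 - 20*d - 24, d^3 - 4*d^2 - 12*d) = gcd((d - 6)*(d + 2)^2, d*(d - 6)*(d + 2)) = d^2 - 4*d - 12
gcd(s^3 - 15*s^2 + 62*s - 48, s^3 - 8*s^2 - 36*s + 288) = s^2 - 14*s + 48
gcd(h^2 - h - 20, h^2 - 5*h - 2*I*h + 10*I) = h - 5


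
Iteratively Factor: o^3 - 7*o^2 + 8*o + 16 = (o - 4)*(o^2 - 3*o - 4) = (o - 4)*(o + 1)*(o - 4)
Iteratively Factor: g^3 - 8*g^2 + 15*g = (g - 5)*(g^2 - 3*g) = g*(g - 5)*(g - 3)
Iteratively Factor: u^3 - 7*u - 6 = (u - 3)*(u^2 + 3*u + 2) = (u - 3)*(u + 1)*(u + 2)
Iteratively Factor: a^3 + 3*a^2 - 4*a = (a + 4)*(a^2 - a) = (a - 1)*(a + 4)*(a)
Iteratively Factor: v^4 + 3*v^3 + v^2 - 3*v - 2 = (v - 1)*(v^3 + 4*v^2 + 5*v + 2) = (v - 1)*(v + 2)*(v^2 + 2*v + 1) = (v - 1)*(v + 1)*(v + 2)*(v + 1)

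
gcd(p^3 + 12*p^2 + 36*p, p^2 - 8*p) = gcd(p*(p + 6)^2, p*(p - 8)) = p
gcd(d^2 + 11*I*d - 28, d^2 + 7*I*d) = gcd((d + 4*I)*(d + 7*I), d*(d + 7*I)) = d + 7*I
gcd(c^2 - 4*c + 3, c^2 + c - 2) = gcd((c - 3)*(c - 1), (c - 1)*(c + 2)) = c - 1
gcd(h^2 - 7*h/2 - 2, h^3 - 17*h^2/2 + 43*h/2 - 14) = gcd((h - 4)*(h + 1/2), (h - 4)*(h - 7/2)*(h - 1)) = h - 4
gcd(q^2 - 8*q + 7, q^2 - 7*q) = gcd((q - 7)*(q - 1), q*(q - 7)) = q - 7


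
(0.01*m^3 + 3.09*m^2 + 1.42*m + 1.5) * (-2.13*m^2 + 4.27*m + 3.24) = -0.0213*m^5 - 6.539*m^4 + 10.2021*m^3 + 12.88*m^2 + 11.0058*m + 4.86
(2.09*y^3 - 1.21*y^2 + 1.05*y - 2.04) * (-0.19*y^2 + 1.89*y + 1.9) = -0.3971*y^5 + 4.18*y^4 + 1.4846*y^3 + 0.0731*y^2 - 1.8606*y - 3.876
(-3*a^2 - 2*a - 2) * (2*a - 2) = -6*a^3 + 2*a^2 + 4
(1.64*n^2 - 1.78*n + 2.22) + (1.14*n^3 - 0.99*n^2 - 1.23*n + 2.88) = 1.14*n^3 + 0.65*n^2 - 3.01*n + 5.1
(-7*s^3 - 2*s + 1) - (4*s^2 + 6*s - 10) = -7*s^3 - 4*s^2 - 8*s + 11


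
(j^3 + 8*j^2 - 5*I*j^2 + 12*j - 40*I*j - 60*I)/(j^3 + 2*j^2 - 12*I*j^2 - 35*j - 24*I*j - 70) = (j + 6)/(j - 7*I)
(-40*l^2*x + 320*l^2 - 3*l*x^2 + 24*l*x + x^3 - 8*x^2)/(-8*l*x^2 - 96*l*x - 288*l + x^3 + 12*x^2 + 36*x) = (5*l*x - 40*l + x^2 - 8*x)/(x^2 + 12*x + 36)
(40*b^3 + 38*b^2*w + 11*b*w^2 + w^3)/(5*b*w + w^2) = 8*b^2/w + 6*b + w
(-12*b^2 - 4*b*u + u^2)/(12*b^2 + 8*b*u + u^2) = (-6*b + u)/(6*b + u)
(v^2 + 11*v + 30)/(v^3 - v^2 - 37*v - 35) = (v + 6)/(v^2 - 6*v - 7)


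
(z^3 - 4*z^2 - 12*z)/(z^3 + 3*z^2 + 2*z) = (z - 6)/(z + 1)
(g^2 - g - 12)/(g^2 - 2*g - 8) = (g + 3)/(g + 2)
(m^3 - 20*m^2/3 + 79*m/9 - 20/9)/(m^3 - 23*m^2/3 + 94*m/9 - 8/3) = (m - 5)/(m - 6)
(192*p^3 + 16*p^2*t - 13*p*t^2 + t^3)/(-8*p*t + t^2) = -24*p^2/t - 5*p + t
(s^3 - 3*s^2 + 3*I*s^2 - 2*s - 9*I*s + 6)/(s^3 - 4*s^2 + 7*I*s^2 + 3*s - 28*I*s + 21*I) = (s^2 + 3*I*s - 2)/(s^2 + s*(-1 + 7*I) - 7*I)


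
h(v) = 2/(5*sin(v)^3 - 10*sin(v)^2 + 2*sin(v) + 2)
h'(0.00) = -1.00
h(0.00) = 1.00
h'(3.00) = -0.24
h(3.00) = 0.95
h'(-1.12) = -0.21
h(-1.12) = -0.17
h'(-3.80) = -18.70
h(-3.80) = 3.20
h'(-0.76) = -1.00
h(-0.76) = -0.35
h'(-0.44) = -21.63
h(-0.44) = -1.90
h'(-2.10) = 0.28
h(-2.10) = -0.19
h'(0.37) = 2.23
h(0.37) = 1.21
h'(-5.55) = 54.00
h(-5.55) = 5.58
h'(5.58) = -1.39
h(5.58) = -0.41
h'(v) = 2*(-15*sin(v)^2*cos(v) + 20*sin(v)*cos(v) - 2*cos(v))/(5*sin(v)^3 - 10*sin(v)^2 + 2*sin(v) + 2)^2 = 2*(-15*sin(v)^2 + 20*sin(v) - 2)*cos(v)/(5*sin(v)^3 - 10*sin(v)^2 + 2*sin(v) + 2)^2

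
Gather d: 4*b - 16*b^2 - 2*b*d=-16*b^2 - 2*b*d + 4*b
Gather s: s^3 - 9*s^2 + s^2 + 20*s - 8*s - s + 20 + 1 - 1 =s^3 - 8*s^2 + 11*s + 20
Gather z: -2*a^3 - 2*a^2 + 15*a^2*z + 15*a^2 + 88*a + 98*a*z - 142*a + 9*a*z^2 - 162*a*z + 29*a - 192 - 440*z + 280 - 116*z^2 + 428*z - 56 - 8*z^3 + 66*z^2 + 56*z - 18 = -2*a^3 + 13*a^2 - 25*a - 8*z^3 + z^2*(9*a - 50) + z*(15*a^2 - 64*a + 44) + 14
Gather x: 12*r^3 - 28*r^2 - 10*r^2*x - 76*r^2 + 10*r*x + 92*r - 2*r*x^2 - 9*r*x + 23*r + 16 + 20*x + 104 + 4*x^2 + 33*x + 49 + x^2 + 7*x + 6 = 12*r^3 - 104*r^2 + 115*r + x^2*(5 - 2*r) + x*(-10*r^2 + r + 60) + 175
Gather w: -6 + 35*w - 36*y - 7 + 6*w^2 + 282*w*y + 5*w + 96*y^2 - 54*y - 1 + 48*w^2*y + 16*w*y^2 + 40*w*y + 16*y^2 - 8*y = w^2*(48*y + 6) + w*(16*y^2 + 322*y + 40) + 112*y^2 - 98*y - 14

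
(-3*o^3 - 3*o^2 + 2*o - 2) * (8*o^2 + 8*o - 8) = -24*o^5 - 48*o^4 + 16*o^3 + 24*o^2 - 32*o + 16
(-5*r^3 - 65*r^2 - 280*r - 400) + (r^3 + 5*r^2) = -4*r^3 - 60*r^2 - 280*r - 400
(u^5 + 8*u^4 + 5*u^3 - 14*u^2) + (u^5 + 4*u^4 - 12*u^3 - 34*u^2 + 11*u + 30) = 2*u^5 + 12*u^4 - 7*u^3 - 48*u^2 + 11*u + 30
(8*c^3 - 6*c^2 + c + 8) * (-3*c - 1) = -24*c^4 + 10*c^3 + 3*c^2 - 25*c - 8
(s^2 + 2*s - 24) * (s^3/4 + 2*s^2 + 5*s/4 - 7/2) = s^5/4 + 5*s^4/2 - 3*s^3/4 - 49*s^2 - 37*s + 84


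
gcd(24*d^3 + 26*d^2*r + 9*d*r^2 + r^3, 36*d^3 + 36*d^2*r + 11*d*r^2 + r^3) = 6*d^2 + 5*d*r + r^2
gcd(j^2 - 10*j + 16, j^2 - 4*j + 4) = j - 2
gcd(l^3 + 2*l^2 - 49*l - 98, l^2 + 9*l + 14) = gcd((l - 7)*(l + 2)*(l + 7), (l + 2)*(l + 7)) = l^2 + 9*l + 14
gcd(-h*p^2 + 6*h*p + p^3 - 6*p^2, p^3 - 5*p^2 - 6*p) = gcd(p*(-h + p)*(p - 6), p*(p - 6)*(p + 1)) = p^2 - 6*p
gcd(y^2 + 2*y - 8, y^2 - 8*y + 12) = y - 2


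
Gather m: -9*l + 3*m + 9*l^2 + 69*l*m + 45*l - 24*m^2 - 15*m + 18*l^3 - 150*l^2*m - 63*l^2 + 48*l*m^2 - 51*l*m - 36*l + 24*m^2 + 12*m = 18*l^3 - 54*l^2 + 48*l*m^2 + m*(-150*l^2 + 18*l)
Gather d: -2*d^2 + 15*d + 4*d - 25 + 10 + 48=-2*d^2 + 19*d + 33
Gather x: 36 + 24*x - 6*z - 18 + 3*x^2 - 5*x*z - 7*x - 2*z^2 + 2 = 3*x^2 + x*(17 - 5*z) - 2*z^2 - 6*z + 20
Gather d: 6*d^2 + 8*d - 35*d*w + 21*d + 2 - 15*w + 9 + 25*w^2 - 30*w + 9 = 6*d^2 + d*(29 - 35*w) + 25*w^2 - 45*w + 20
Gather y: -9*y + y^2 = y^2 - 9*y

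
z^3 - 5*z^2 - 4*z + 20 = (z - 5)*(z - 2)*(z + 2)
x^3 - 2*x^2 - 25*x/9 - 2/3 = (x - 3)*(x + 1/3)*(x + 2/3)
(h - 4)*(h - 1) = h^2 - 5*h + 4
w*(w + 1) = w^2 + w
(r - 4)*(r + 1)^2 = r^3 - 2*r^2 - 7*r - 4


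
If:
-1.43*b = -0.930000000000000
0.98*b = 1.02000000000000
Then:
No Solution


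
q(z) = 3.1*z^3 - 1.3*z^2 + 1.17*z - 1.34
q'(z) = 9.3*z^2 - 2.6*z + 1.17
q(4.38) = 239.33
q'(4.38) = 168.20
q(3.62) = 132.92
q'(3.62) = 113.63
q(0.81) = 0.40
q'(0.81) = 5.17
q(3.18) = 88.92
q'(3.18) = 86.95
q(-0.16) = -1.57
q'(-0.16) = 1.82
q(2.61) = 47.97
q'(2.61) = 57.74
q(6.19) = 691.34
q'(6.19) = 341.42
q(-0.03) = -1.38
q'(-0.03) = 1.26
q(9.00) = 2163.79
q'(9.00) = 731.07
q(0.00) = -1.34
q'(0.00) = 1.17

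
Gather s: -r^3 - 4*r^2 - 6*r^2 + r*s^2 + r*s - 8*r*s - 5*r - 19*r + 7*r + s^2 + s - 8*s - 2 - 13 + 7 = -r^3 - 10*r^2 - 17*r + s^2*(r + 1) + s*(-7*r - 7) - 8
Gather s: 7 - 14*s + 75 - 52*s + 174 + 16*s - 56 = 200 - 50*s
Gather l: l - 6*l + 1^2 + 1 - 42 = -5*l - 40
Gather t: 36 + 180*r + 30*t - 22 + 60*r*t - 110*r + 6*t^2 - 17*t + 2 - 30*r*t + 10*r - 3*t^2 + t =80*r + 3*t^2 + t*(30*r + 14) + 16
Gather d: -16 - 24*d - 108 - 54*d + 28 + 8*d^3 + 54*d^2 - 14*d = 8*d^3 + 54*d^2 - 92*d - 96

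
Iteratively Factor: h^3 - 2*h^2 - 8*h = (h + 2)*(h^2 - 4*h) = h*(h + 2)*(h - 4)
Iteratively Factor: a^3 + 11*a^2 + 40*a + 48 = (a + 4)*(a^2 + 7*a + 12) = (a + 3)*(a + 4)*(a + 4)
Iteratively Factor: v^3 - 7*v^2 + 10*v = (v)*(v^2 - 7*v + 10) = v*(v - 5)*(v - 2)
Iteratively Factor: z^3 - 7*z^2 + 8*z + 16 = (z - 4)*(z^2 - 3*z - 4) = (z - 4)^2*(z + 1)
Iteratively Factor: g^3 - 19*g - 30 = (g + 2)*(g^2 - 2*g - 15) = (g - 5)*(g + 2)*(g + 3)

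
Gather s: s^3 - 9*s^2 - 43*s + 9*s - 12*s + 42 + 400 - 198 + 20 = s^3 - 9*s^2 - 46*s + 264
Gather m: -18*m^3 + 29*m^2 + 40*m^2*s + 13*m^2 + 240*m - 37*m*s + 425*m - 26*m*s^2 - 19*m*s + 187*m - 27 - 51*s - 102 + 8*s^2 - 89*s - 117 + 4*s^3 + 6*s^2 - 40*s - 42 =-18*m^3 + m^2*(40*s + 42) + m*(-26*s^2 - 56*s + 852) + 4*s^3 + 14*s^2 - 180*s - 288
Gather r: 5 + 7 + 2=14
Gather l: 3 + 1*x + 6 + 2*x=3*x + 9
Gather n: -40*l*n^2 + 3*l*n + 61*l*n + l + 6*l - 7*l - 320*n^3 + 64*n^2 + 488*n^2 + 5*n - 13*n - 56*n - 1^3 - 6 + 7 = -320*n^3 + n^2*(552 - 40*l) + n*(64*l - 64)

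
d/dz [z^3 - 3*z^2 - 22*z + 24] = 3*z^2 - 6*z - 22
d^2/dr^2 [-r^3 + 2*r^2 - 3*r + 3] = 4 - 6*r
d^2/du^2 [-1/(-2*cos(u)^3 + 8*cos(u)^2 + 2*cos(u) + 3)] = 2*((2*sin(u)^2*cos(u) - 8*sin(u)^2 + 11)*(-cos(u) - 32*cos(2*u) + 9*cos(3*u))/4 - 4*(-3*cos(u)^2 + 8*cos(u) + 1)^2*sin(u)^2)/(2*sin(u)^2*cos(u) - 8*sin(u)^2 + 11)^3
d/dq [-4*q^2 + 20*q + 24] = 20 - 8*q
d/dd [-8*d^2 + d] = 1 - 16*d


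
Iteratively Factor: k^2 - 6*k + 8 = (k - 4)*(k - 2)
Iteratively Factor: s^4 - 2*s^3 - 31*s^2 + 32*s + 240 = (s - 4)*(s^3 + 2*s^2 - 23*s - 60) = (s - 4)*(s + 4)*(s^2 - 2*s - 15) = (s - 4)*(s + 3)*(s + 4)*(s - 5)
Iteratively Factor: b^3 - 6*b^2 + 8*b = (b - 4)*(b^2 - 2*b) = b*(b - 4)*(b - 2)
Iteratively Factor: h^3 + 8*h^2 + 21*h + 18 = (h + 2)*(h^2 + 6*h + 9) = (h + 2)*(h + 3)*(h + 3)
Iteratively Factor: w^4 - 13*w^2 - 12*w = (w - 4)*(w^3 + 4*w^2 + 3*w) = w*(w - 4)*(w^2 + 4*w + 3) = w*(w - 4)*(w + 3)*(w + 1)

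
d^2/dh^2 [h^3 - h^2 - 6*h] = 6*h - 2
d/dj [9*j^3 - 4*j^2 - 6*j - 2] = 27*j^2 - 8*j - 6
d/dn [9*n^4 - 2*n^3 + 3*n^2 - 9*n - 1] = 36*n^3 - 6*n^2 + 6*n - 9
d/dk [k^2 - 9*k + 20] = 2*k - 9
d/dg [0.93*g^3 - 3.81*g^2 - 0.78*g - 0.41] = 2.79*g^2 - 7.62*g - 0.78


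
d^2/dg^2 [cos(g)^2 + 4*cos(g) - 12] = -4*cos(g) - 2*cos(2*g)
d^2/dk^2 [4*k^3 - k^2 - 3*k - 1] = 24*k - 2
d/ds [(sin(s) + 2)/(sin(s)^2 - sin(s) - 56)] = (-4*sin(s) + cos(s)^2 - 55)*cos(s)/(sin(s) + cos(s)^2 + 55)^2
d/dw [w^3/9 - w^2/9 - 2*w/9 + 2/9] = w^2/3 - 2*w/9 - 2/9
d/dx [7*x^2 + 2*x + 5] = 14*x + 2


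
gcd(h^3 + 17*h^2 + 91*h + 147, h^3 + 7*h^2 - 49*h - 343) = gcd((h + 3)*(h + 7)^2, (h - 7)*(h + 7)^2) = h^2 + 14*h + 49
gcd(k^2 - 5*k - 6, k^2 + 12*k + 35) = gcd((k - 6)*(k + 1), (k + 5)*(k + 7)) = 1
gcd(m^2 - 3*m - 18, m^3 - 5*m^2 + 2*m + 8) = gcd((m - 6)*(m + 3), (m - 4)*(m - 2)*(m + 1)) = 1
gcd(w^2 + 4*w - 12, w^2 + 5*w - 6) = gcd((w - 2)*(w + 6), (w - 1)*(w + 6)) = w + 6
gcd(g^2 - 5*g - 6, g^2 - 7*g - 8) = g + 1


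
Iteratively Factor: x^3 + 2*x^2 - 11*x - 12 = (x - 3)*(x^2 + 5*x + 4) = (x - 3)*(x + 1)*(x + 4)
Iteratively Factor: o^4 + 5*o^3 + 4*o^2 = (o)*(o^3 + 5*o^2 + 4*o) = o*(o + 1)*(o^2 + 4*o) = o*(o + 1)*(o + 4)*(o)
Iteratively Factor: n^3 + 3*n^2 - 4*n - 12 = (n - 2)*(n^2 + 5*n + 6) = (n - 2)*(n + 3)*(n + 2)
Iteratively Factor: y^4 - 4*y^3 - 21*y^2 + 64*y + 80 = (y - 5)*(y^3 + y^2 - 16*y - 16) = (y - 5)*(y + 1)*(y^2 - 16) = (y - 5)*(y + 1)*(y + 4)*(y - 4)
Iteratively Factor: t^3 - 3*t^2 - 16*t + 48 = (t + 4)*(t^2 - 7*t + 12) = (t - 4)*(t + 4)*(t - 3)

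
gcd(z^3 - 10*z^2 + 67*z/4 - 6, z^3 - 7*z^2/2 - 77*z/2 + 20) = z^2 - 17*z/2 + 4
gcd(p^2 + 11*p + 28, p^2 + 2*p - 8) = p + 4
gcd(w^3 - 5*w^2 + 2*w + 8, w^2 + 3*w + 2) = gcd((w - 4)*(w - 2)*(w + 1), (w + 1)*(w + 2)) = w + 1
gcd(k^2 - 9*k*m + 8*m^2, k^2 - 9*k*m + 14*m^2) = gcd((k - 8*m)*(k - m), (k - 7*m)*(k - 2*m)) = 1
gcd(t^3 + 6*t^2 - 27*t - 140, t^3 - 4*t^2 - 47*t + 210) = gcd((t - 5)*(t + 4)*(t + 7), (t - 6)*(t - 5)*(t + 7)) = t^2 + 2*t - 35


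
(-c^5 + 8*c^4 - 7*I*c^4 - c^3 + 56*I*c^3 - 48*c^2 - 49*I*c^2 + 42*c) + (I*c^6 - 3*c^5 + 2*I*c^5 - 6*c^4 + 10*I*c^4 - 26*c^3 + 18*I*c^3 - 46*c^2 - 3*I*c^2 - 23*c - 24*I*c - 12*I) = I*c^6 - 4*c^5 + 2*I*c^5 + 2*c^4 + 3*I*c^4 - 27*c^3 + 74*I*c^3 - 94*c^2 - 52*I*c^2 + 19*c - 24*I*c - 12*I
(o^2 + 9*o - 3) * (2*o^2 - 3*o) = 2*o^4 + 15*o^3 - 33*o^2 + 9*o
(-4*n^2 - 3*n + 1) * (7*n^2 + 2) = -28*n^4 - 21*n^3 - n^2 - 6*n + 2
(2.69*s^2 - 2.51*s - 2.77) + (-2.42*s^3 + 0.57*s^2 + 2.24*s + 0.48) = -2.42*s^3 + 3.26*s^2 - 0.27*s - 2.29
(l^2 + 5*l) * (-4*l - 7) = -4*l^3 - 27*l^2 - 35*l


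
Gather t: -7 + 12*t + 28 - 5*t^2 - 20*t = -5*t^2 - 8*t + 21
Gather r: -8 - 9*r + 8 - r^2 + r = -r^2 - 8*r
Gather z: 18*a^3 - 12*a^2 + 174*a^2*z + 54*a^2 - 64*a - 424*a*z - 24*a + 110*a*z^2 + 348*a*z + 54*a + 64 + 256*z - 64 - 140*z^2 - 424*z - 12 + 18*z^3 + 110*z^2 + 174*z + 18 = 18*a^3 + 42*a^2 - 34*a + 18*z^3 + z^2*(110*a - 30) + z*(174*a^2 - 76*a + 6) + 6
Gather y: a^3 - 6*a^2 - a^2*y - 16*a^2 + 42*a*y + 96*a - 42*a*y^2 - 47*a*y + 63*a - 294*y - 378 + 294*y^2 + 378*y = a^3 - 22*a^2 + 159*a + y^2*(294 - 42*a) + y*(-a^2 - 5*a + 84) - 378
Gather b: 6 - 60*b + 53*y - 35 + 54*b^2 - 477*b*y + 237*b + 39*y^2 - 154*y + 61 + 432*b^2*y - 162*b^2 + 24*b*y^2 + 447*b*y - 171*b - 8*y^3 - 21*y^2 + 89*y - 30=b^2*(432*y - 108) + b*(24*y^2 - 30*y + 6) - 8*y^3 + 18*y^2 - 12*y + 2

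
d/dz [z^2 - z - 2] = 2*z - 1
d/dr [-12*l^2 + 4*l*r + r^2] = 4*l + 2*r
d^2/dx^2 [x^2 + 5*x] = 2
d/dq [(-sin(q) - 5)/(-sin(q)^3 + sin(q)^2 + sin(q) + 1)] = (-2*sin(q)^3 - 14*sin(q)^2 + 10*sin(q) + 4)*cos(q)/(-sin(q)^3 + sin(q)^2 + sin(q) + 1)^2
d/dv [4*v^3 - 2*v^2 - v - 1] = 12*v^2 - 4*v - 1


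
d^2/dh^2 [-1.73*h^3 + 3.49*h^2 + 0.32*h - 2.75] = 6.98 - 10.38*h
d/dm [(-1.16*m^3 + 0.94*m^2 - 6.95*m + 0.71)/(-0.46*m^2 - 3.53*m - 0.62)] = (0.5336*m^4 + 8.1896*m^3 - 4.3576*m^2 - 0.5124*m + 6.8153)/(0.2116*m^4 + 3.2476*m^3 + 13.0313*m^2 + 4.3772*m + 0.3844)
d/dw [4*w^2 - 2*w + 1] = 8*w - 2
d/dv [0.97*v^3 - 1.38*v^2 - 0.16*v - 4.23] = 2.91*v^2 - 2.76*v - 0.16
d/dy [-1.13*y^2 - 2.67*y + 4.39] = -2.26*y - 2.67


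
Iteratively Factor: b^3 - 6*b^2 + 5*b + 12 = (b - 4)*(b^2 - 2*b - 3) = (b - 4)*(b + 1)*(b - 3)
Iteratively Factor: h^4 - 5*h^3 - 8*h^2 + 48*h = (h - 4)*(h^3 - h^2 - 12*h) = (h - 4)^2*(h^2 + 3*h) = h*(h - 4)^2*(h + 3)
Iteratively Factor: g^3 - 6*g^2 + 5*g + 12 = (g + 1)*(g^2 - 7*g + 12) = (g - 3)*(g + 1)*(g - 4)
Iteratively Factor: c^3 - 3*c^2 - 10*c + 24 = (c + 3)*(c^2 - 6*c + 8) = (c - 4)*(c + 3)*(c - 2)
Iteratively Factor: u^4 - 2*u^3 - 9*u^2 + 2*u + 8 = (u - 1)*(u^3 - u^2 - 10*u - 8) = (u - 1)*(u + 2)*(u^2 - 3*u - 4) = (u - 1)*(u + 1)*(u + 2)*(u - 4)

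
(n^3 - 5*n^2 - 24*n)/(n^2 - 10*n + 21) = n*(n^2 - 5*n - 24)/(n^2 - 10*n + 21)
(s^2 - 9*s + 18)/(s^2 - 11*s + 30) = (s - 3)/(s - 5)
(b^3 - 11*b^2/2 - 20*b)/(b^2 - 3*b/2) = (2*b^2 - 11*b - 40)/(2*b - 3)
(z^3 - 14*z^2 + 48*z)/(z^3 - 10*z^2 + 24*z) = (z - 8)/(z - 4)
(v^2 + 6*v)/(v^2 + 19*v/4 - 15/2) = 4*v/(4*v - 5)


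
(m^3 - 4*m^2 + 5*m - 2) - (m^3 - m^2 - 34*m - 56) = -3*m^2 + 39*m + 54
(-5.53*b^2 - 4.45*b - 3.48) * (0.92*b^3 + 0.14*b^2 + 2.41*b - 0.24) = -5.0876*b^5 - 4.8682*b^4 - 17.1519*b^3 - 9.8845*b^2 - 7.3188*b + 0.8352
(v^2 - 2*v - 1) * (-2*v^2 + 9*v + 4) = -2*v^4 + 13*v^3 - 12*v^2 - 17*v - 4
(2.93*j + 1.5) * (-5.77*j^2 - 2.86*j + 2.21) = -16.9061*j^3 - 17.0348*j^2 + 2.1853*j + 3.315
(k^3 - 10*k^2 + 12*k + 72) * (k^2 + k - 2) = k^5 - 9*k^4 + 104*k^2 + 48*k - 144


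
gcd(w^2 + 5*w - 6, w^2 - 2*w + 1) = w - 1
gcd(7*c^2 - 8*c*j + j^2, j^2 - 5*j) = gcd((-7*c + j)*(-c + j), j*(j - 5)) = 1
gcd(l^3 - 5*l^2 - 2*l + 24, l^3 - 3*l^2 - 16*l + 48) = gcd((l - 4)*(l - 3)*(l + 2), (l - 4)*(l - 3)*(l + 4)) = l^2 - 7*l + 12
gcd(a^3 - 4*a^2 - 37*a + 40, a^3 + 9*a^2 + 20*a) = a + 5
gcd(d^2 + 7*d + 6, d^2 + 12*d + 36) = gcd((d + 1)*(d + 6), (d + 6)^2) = d + 6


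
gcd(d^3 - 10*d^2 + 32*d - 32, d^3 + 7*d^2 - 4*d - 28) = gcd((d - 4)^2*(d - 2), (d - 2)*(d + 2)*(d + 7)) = d - 2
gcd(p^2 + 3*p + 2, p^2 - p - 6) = p + 2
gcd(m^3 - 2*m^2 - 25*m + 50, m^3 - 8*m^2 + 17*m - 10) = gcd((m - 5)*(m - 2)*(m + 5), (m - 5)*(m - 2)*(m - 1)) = m^2 - 7*m + 10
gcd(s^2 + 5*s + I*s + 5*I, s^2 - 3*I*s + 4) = s + I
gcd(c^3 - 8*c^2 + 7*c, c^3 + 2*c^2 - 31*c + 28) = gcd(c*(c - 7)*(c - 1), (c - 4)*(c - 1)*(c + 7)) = c - 1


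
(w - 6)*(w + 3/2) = w^2 - 9*w/2 - 9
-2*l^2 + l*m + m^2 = (-l + m)*(2*l + m)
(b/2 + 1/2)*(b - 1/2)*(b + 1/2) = b^3/2 + b^2/2 - b/8 - 1/8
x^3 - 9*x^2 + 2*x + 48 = (x - 8)*(x - 3)*(x + 2)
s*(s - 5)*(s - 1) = s^3 - 6*s^2 + 5*s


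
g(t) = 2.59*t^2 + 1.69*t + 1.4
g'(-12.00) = -60.47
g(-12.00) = 354.08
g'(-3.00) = -13.85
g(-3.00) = 19.64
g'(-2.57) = -11.62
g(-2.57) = 14.16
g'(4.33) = 24.12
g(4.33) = 57.28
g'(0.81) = 5.89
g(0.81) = 4.47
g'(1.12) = 7.49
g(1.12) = 6.54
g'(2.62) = 15.26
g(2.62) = 23.61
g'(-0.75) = -2.20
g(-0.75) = 1.59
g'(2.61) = 15.21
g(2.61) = 23.45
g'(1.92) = 11.64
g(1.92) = 14.19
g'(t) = 5.18*t + 1.69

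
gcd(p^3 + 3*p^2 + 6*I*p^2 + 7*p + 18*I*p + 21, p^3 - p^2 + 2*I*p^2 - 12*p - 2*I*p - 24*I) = p + 3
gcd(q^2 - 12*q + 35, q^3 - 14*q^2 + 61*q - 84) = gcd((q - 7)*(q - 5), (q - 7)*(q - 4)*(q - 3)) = q - 7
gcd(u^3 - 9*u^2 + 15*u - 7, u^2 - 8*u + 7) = u^2 - 8*u + 7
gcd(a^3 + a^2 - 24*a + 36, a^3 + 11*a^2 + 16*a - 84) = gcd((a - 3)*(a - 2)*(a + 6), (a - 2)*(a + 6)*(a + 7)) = a^2 + 4*a - 12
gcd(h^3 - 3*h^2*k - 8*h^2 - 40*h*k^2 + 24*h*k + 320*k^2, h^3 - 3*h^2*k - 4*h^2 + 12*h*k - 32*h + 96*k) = h - 8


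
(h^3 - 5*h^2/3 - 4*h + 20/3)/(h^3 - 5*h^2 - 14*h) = (3*h^2 - 11*h + 10)/(3*h*(h - 7))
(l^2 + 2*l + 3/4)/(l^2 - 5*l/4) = (4*l^2 + 8*l + 3)/(l*(4*l - 5))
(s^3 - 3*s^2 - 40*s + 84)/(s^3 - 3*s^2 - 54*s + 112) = (s^2 - s - 42)/(s^2 - s - 56)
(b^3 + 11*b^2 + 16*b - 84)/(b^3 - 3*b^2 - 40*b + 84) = (b + 7)/(b - 7)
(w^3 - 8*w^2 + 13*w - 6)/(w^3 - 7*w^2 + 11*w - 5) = (w - 6)/(w - 5)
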